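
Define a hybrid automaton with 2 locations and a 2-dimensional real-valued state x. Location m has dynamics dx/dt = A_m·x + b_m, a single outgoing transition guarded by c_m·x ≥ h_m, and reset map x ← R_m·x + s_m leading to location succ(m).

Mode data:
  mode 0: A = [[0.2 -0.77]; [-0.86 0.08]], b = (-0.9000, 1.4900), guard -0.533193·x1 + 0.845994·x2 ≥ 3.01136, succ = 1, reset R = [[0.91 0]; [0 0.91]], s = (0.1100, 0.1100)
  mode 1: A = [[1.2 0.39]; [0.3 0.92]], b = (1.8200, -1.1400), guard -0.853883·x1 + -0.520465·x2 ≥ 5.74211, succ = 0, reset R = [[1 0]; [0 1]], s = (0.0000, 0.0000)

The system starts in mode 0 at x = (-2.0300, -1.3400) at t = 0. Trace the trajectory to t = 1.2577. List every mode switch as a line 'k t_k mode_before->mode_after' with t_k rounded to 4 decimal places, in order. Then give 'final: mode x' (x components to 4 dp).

1 0.8088 0->1
final: 1 -3.3515 1.1775

Mode 0: guard c·x = 3.0114 hit at Δt = 0.8088 (t = 0.8088), x⁻ = (-3.1706, 1.5613) → reset → x⁺ = (-2.7752, 1.5308), jump to mode 1
Mode 1: flow for 0.4489 to horizon, guard not reached → x = (-3.3515, 1.1775)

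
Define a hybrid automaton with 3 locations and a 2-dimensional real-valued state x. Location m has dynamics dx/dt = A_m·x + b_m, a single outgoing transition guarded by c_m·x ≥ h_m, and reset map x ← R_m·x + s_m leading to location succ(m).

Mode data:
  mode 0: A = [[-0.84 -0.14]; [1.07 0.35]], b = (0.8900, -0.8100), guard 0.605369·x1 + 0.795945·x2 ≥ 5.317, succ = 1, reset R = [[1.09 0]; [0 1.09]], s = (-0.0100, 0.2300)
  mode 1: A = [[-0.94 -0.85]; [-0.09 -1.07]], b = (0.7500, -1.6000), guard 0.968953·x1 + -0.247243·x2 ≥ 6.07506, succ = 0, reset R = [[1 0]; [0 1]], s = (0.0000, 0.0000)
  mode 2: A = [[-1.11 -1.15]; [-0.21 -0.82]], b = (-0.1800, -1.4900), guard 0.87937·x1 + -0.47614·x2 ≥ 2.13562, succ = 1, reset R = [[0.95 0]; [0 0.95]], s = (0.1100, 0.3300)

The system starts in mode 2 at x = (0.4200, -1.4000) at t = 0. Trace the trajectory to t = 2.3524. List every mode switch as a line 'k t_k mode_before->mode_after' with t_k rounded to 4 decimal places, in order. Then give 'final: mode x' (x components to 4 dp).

Mode 2: guard c·x = 2.1356 hit at Δt = 1.5034 (t = 1.5034), x⁻ = (1.4051, -1.8902) → reset → x⁺ = (1.4448, -1.4657), jump to mode 1
Mode 1: flow for 0.8490 to horizon, guard not reached → x = (1.8493, -1.5686)

1 1.5034 2->1
final: 1 1.8493 -1.5686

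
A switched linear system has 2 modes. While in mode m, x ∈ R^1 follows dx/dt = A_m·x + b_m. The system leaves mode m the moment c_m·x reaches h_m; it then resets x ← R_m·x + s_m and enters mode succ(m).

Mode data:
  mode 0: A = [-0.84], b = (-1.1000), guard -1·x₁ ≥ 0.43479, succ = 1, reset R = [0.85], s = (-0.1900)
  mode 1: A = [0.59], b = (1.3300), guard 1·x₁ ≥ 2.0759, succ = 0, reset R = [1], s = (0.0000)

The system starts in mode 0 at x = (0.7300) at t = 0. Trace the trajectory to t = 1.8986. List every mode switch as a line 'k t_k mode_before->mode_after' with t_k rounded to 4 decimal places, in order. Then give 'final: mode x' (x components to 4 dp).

1 1.0078 0->1
final: 1 0.6122

Mode 0: guard c·x = 0.4348 hit at Δt = 1.0078 (t = 1.0078), x⁻ = (-0.4348) → reset → x⁺ = (-0.5596), jump to mode 1
Mode 1: flow for 0.8908 to horizon, guard not reached → x = (0.6122)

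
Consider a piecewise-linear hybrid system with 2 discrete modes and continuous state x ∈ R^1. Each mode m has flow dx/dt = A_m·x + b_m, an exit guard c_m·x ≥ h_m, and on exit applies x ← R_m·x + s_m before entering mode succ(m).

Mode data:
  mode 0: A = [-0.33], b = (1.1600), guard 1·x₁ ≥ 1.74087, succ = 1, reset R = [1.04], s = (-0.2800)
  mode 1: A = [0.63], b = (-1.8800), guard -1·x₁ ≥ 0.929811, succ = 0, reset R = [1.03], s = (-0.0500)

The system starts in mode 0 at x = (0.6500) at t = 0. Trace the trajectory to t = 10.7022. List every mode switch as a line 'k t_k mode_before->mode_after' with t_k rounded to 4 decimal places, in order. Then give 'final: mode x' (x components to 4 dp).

Mode 0: guard c·x = 1.7409 hit at Δt = 1.4522 (t = 1.4522), x⁻ = (1.7409) → reset → x⁺ = (1.5305), jump to mode 1
Mode 1: guard c·x = 0.9298 hit at Δt = 1.5722 (t = 3.0244), x⁻ = (-0.9298) → reset → x⁺ = (-1.0077), jump to mode 0
Mode 0: guard c·x = 1.7409 hit at Δt = 2.8356 (t = 5.8600), x⁻ = (1.7409) → reset → x⁺ = (1.5305), jump to mode 1
Mode 1: guard c·x = 0.9298 hit at Δt = 1.5722 (t = 7.4322), x⁻ = (-0.9298) → reset → x⁺ = (-1.0077), jump to mode 0
Mode 0: guard c·x = 1.7409 hit at Δt = 2.8356 (t = 10.2678), x⁻ = (1.7409) → reset → x⁺ = (1.5305), jump to mode 1
Mode 1: flow for 0.4344 to horizon, guard not reached → x = (1.0729)

1 1.4522 0->1
2 3.0244 1->0
3 5.8600 0->1
4 7.4322 1->0
5 10.2678 0->1
final: 1 1.0729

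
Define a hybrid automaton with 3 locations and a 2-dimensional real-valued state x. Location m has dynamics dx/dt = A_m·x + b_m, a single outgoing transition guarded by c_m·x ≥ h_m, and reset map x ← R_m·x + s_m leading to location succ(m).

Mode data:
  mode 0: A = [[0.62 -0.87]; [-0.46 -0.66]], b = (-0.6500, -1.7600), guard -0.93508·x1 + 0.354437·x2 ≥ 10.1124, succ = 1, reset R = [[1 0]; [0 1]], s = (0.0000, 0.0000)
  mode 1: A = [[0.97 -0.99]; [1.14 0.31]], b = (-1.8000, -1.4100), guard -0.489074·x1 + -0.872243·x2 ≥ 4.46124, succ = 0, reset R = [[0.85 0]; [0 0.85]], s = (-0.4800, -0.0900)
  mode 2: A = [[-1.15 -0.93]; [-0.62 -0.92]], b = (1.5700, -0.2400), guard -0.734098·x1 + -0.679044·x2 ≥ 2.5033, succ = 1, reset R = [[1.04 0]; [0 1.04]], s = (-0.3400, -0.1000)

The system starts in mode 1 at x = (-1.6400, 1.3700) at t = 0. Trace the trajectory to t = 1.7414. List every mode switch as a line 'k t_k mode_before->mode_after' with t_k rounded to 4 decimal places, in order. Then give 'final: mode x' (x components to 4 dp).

1 0.6940 1->0
final: 0 -8.5066 -0.0934

Mode 1: guard c·x = 4.4612 hit at Δt = 0.6940 (t = 0.6940), x⁻ = (-5.0268, -2.2961) → reset → x⁺ = (-4.7528, -2.0417), jump to mode 0
Mode 0: flow for 1.0474 to horizon, guard not reached → x = (-8.5066, -0.0934)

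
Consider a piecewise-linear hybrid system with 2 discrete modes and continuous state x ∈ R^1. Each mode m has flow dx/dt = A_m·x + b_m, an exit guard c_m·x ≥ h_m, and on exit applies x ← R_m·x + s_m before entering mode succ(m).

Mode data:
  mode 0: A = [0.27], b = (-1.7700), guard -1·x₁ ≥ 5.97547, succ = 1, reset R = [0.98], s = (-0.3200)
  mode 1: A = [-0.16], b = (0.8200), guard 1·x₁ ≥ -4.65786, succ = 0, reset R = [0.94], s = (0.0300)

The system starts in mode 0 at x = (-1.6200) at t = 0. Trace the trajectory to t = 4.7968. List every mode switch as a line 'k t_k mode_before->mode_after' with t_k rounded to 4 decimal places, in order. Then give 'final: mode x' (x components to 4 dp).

1 1.5817 0->1
2 2.4833 1->0
3 2.9984 0->1
4 3.9000 1->0
5 4.4151 0->1
final: 1 -5.5065

Mode 0: guard c·x = 5.9755 hit at Δt = 1.5817 (t = 1.5817), x⁻ = (-5.9755) → reset → x⁺ = (-6.1760), jump to mode 1
Mode 1: guard c·x = -4.6579 hit at Δt = 0.9016 (t = 2.4833), x⁻ = (-4.6579) → reset → x⁺ = (-4.3484), jump to mode 0
Mode 0: guard c·x = 5.9755 hit at Δt = 0.5151 (t = 2.9984), x⁻ = (-5.9755) → reset → x⁺ = (-6.1760), jump to mode 1
Mode 1: guard c·x = -4.6579 hit at Δt = 0.9016 (t = 3.9000), x⁻ = (-4.6579) → reset → x⁺ = (-4.3484), jump to mode 0
Mode 0: guard c·x = 5.9755 hit at Δt = 0.5151 (t = 4.4151), x⁻ = (-5.9755) → reset → x⁺ = (-6.1760), jump to mode 1
Mode 1: flow for 0.3817 to horizon, guard not reached → x = (-5.5065)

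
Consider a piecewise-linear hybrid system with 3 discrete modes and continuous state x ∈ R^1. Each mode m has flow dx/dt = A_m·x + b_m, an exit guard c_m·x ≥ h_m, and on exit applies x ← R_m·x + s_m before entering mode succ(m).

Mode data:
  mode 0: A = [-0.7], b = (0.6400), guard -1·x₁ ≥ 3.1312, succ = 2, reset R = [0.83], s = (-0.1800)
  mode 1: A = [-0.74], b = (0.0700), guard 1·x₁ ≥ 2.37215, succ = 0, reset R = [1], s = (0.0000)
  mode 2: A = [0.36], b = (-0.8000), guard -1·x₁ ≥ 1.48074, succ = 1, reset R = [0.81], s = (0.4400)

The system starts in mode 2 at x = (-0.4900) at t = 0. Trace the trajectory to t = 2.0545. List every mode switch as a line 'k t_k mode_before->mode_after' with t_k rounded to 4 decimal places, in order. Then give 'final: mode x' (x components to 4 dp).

Mode 2: guard c·x = 1.4807 hit at Δt = 0.8649 (t = 0.8649), x⁻ = (-1.4807) → reset → x⁺ = (-0.7594), jump to mode 1
Mode 1: flow for 1.1896 to horizon, guard not reached → x = (-0.2595)

1 0.8649 2->1
final: 1 -0.2595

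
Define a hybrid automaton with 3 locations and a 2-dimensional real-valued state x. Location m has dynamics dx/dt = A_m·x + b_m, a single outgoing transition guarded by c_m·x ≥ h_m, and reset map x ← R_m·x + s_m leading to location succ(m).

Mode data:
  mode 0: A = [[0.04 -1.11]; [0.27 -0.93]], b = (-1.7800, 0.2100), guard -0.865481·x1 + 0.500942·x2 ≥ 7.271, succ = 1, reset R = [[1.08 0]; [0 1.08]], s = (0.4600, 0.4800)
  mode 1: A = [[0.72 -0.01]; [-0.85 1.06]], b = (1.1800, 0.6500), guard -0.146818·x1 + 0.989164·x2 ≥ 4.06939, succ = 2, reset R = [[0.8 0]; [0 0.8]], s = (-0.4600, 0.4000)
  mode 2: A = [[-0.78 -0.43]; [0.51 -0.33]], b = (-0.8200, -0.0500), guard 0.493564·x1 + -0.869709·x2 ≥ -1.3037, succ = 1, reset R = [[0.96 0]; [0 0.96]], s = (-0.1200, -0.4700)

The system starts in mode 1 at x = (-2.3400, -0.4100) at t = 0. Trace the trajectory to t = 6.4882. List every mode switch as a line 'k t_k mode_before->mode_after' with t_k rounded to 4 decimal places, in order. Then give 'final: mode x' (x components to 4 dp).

1 0.9651 1->2
2 2.5504 2->1
3 3.4866 1->2
4 5.1337 2->1
5 6.0773 1->2
final: 2 -2.5040 2.4574

Mode 1: guard c·x = 4.0694 hit at Δt = 0.9651 (t = 0.9651), x⁻ = (-3.0576, 3.6601) → reset → x⁺ = (-2.9061, 3.3281), jump to mode 2
Mode 2: guard c·x = -1.3037 hit at Δt = 1.5853 (t = 2.5504), x⁻ = (-2.1093, 0.3020) → reset → x⁺ = (-2.1449, -0.1801), jump to mode 1
Mode 1: guard c·x = 4.0694 hit at Δt = 0.9362 (t = 3.4866), x⁻ = (-2.6480, 3.7209) → reset → x⁺ = (-2.5784, 3.3767), jump to mode 2
Mode 2: guard c·x = -1.3037 hit at Δt = 1.6471 (t = 5.1337), x⁻ = (-2.0218, 0.3516) → reset → x⁺ = (-2.0609, -0.1324), jump to mode 1
Mode 1: guard c·x = 4.0694 hit at Δt = 0.9436 (t = 6.0773), x⁻ = (-2.4882, 3.7446) → reset → x⁺ = (-2.4506, 3.3957), jump to mode 2
Mode 2: flow for 0.4109 to horizon, guard not reached → x = (-2.5040, 2.4574)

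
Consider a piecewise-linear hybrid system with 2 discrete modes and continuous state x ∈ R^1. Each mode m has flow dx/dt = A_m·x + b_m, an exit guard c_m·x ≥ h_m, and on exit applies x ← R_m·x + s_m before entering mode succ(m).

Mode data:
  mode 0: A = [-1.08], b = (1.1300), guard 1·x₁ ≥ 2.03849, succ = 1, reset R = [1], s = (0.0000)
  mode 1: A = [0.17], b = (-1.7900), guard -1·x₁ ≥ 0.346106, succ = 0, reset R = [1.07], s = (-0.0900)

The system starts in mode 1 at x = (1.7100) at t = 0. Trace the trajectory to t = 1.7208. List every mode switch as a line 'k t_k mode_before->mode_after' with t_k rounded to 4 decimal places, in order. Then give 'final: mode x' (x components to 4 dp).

Mode 1: guard c·x = 0.3461 hit at Δt = 1.2327 (t = 1.2327), x⁻ = (-0.3461) → reset → x⁺ = (-0.4603), jump to mode 0
Mode 0: flow for 0.4881 to horizon, guard not reached → x = (0.1570)

1 1.2327 1->0
final: 0 0.1570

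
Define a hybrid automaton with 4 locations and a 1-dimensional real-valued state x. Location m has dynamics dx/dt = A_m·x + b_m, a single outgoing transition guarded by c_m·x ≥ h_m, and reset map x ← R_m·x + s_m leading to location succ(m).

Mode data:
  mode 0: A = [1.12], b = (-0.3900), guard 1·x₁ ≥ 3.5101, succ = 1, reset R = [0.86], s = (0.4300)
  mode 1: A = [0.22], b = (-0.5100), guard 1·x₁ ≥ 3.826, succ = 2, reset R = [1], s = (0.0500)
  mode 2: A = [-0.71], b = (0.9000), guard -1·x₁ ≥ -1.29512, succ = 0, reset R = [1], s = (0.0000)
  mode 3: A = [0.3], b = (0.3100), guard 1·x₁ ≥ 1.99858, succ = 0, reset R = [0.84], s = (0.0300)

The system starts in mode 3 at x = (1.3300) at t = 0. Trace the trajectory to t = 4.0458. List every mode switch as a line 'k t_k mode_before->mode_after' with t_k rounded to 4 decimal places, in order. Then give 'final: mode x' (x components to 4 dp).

Mode 3: guard c·x = 1.9986 hit at Δt = 0.8304 (t = 0.8304), x⁻ = (1.9986) → reset → x⁺ = (1.7088), jump to mode 0
Mode 0: guard c·x = 3.5101 hit at Δt = 0.7529 (t = 1.5833), x⁻ = (3.5101) → reset → x⁺ = (3.4487), jump to mode 1
Mode 1: guard c·x = 3.8260 hit at Δt = 1.3091 (t = 2.8924), x⁻ = (3.8260) → reset → x⁺ = (3.8760), jump to mode 2
Mode 2: flow for 1.1534 to horizon, guard not reached → x = (2.4177)

1 0.8304 3->0
2 1.5833 0->1
3 2.8924 1->2
final: 2 2.4177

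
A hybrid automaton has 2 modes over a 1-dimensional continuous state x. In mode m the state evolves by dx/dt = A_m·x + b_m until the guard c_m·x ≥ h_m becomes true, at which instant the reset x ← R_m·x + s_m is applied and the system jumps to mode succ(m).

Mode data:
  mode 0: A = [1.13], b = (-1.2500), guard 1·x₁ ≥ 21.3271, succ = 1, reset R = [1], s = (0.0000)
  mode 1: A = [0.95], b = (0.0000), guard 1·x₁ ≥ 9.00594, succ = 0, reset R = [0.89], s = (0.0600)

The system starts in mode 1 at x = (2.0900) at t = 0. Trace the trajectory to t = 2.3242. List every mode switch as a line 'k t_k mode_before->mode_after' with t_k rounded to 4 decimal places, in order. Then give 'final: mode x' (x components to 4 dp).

1 1.5376 1->0
final: 0 18.0575

Mode 1: guard c·x = 9.0059 hit at Δt = 1.5376 (t = 1.5376), x⁻ = (9.0059) → reset → x⁺ = (8.0753), jump to mode 0
Mode 0: flow for 0.7866 to horizon, guard not reached → x = (18.0575)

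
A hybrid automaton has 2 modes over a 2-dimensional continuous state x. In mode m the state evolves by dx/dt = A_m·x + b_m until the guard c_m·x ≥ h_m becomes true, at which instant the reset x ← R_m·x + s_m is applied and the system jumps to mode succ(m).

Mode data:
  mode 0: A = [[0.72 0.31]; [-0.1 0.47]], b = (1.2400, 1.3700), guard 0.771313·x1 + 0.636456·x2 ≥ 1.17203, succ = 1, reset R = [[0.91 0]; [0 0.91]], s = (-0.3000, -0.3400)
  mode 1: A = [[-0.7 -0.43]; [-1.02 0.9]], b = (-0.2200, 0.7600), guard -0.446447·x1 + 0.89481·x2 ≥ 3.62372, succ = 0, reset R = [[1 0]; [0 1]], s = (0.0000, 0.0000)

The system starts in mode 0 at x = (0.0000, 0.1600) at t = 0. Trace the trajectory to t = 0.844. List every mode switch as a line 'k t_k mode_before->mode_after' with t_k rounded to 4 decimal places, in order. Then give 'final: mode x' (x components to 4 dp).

1 0.4686 0->1
final: 1 0.1456 0.8813

Mode 0: guard c·x = 1.1720 hit at Δt = 0.4686 (t = 0.4686), x⁻ = (0.7772, 0.8996) → reset → x⁺ = (0.4073, 0.4786), jump to mode 1
Mode 1: flow for 0.3754 to horizon, guard not reached → x = (0.1456, 0.8813)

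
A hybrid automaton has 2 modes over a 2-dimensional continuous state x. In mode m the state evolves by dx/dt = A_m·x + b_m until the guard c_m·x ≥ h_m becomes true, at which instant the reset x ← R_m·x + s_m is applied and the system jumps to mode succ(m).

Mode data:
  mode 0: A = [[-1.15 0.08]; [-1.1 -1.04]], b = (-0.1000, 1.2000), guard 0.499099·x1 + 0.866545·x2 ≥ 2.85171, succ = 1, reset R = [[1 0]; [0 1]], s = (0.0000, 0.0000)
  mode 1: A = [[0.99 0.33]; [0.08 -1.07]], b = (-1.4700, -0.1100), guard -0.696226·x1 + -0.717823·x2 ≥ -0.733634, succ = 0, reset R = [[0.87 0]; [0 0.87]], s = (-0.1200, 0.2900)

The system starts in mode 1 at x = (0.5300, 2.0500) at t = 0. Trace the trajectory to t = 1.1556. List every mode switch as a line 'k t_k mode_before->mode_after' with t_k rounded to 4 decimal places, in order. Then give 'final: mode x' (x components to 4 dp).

1 0.6880 1->0
final: 0 -0.0311 1.1415

Mode 1: guard c·x = -0.7336 hit at Δt = 0.6880 (t = 0.6880), x⁻ = (0.0836, 0.9410) → reset → x⁺ = (-0.0473, 1.1086), jump to mode 0
Mode 0: flow for 0.4676 to horizon, guard not reached → x = (-0.0311, 1.1415)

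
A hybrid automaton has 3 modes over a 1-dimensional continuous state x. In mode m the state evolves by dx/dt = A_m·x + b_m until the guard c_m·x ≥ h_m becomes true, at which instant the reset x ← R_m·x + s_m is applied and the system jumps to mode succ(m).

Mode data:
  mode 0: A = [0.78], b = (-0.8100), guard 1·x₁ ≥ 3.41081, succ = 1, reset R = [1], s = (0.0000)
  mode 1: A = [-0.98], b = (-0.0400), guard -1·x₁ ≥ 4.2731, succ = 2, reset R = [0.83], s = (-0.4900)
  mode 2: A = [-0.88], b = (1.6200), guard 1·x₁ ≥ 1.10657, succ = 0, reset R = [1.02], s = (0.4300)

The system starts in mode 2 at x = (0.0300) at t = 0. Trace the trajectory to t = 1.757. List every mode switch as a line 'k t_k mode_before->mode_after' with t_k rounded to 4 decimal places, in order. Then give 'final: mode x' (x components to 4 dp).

1 1.0257 2->0
final: 0 1.9588

Mode 2: guard c·x = 1.1066 hit at Δt = 1.0257 (t = 1.0257), x⁻ = (1.1066) → reset → x⁺ = (1.5587), jump to mode 0
Mode 0: flow for 0.7313 to horizon, guard not reached → x = (1.9588)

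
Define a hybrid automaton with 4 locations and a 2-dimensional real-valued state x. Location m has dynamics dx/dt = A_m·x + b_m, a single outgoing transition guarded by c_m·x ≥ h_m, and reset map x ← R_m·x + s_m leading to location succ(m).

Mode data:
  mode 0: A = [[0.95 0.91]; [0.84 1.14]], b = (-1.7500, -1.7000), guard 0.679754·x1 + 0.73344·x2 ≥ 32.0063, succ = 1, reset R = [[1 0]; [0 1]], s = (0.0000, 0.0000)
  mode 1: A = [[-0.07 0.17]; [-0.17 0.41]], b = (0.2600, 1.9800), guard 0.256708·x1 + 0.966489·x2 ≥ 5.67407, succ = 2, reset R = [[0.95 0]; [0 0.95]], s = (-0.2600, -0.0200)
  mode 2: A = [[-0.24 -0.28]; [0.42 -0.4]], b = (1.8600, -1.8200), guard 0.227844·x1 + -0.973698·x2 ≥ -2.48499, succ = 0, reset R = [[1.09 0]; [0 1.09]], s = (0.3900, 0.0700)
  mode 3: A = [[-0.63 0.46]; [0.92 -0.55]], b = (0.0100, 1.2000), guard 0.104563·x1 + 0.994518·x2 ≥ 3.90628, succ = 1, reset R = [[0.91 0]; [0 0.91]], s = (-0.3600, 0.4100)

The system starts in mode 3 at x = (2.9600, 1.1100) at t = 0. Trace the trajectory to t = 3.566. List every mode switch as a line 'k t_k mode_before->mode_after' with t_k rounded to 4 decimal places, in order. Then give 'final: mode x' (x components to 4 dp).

1 1.1930 3->1
2 1.6313 1->2
3 2.3847 2->0
final: 0 20.6503 22.9731

Mode 3: guard c·x = 3.9063 hit at Δt = 1.1930 (t = 1.1930), x⁻ = (2.4550, 3.6697) → reset → x⁺ = (1.8740, 3.7494), jump to mode 1
Mode 1: guard c·x = 5.6741 hit at Δt = 0.4383 (t = 1.6313), x⁻ = (2.2594, 5.2707) → reset → x⁺ = (1.8864, 4.9872), jump to mode 2
Mode 2: guard c·x = -2.4850 hit at Δt = 0.7534 (t = 2.3847), x⁻ = (2.0976, 3.0430) → reset → x⁺ = (2.6764, 3.3868), jump to mode 0
Mode 0: flow for 1.1813 to horizon, guard not reached → x = (20.6503, 22.9731)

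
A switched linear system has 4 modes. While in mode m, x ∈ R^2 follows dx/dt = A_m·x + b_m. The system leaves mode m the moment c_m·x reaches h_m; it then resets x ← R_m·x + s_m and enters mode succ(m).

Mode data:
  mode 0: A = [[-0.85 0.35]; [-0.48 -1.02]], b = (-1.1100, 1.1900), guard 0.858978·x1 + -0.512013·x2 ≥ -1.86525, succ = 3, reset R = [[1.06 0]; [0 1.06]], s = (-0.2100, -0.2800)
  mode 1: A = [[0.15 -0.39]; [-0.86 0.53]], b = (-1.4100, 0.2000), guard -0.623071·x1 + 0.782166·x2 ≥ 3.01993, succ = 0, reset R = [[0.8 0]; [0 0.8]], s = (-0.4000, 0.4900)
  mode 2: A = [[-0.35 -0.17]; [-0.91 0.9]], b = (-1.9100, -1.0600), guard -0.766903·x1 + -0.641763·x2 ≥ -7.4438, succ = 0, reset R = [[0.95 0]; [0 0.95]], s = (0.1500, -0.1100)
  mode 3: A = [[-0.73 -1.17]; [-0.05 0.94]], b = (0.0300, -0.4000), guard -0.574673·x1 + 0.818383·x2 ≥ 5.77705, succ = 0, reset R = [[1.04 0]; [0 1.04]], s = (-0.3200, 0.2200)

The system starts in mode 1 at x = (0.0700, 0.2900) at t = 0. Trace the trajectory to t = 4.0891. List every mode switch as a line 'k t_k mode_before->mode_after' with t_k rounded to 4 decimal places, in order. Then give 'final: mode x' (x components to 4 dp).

1 1.1942 1->0
2 2.4860 0->3
3 3.6698 3->0
final: 0 -2.5437 4.2142

Mode 1: guard c·x = 3.0199 hit at Δt = 1.1942 (t = 1.1942), x⁻ = (-2.2111, 2.0997) → reset → x⁺ = (-2.1688, 2.1697), jump to mode 0
Mode 0: guard c·x = -1.8653 hit at Δt = 1.2918 (t = 2.4860), x⁻ = (-1.0339, 1.9085) → reset → x⁺ = (-1.3059, 1.7430), jump to mode 3
Mode 3: guard c·x = 5.7771 hit at Δt = 1.1838 (t = 3.6698), x⁻ = (-3.4282, 4.6518) → reset → x⁺ = (-3.8853, 5.0579), jump to mode 0
Mode 0: flow for 0.4193 to horizon, guard not reached → x = (-2.5437, 4.2142)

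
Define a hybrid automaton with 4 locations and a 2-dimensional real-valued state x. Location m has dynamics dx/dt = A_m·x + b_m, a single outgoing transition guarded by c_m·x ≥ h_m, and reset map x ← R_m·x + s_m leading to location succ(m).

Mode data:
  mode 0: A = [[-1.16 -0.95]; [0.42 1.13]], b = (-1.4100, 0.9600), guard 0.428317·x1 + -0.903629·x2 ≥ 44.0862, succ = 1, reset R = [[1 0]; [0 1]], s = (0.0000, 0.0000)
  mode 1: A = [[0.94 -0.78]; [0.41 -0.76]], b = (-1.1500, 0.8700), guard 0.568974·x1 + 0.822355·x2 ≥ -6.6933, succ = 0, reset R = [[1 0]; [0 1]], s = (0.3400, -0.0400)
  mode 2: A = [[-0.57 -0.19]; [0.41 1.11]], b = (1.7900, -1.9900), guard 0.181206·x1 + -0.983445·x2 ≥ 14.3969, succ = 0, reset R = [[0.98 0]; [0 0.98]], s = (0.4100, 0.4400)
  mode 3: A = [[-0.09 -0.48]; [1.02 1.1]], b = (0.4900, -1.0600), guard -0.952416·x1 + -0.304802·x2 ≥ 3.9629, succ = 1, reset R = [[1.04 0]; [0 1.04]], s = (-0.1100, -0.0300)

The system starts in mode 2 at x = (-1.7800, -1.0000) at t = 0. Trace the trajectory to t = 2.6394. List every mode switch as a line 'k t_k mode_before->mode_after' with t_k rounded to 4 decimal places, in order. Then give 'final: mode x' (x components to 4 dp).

Mode 2: guard c·x = 14.3969 hit at Δt = 1.5490 (t = 1.5490), x⁻ = (2.4619, -14.1856) → reset → x⁺ = (2.8226, -13.4619), jump to mode 0
Mode 0: flow for 1.0904 to horizon, guard not reached → x = (15.2681, -37.7101)

1 1.5490 2->0
final: 0 15.2681 -37.7101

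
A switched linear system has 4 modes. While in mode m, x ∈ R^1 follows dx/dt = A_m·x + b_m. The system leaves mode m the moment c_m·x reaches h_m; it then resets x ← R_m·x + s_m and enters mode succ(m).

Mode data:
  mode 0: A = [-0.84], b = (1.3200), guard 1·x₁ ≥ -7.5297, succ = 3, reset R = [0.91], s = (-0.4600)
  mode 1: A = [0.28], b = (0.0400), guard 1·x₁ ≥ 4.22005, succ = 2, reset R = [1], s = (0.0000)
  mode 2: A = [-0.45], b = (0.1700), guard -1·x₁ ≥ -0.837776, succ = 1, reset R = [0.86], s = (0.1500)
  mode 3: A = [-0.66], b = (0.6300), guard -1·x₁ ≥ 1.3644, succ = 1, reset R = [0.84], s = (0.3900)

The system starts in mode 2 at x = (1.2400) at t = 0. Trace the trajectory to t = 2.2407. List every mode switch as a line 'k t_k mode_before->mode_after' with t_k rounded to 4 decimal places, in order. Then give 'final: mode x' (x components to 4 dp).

Mode 2: guard c·x = -0.8378 hit at Δt = 1.3962 (t = 1.3962), x⁻ = (0.8378) → reset → x⁺ = (0.8705), jump to mode 1
Mode 1: flow for 0.8445 to horizon, guard not reached → x = (1.1408)

1 1.3962 2->1
final: 1 1.1408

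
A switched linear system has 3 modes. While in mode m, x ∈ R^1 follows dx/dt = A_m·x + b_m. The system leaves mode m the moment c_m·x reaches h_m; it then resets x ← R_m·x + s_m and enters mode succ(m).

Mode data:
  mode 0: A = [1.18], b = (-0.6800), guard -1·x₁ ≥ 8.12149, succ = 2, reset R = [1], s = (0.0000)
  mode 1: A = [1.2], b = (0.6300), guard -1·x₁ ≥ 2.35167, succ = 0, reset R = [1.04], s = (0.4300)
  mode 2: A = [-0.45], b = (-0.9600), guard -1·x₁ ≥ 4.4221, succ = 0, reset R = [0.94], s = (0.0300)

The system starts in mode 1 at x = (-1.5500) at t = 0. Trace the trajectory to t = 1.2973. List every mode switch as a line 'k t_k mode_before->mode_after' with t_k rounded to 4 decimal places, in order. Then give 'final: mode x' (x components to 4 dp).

Mode 1: guard c·x = 2.3517 hit at Δt = 0.4815 (t = 0.4815), x⁻ = (-2.3517) → reset → x⁺ = (-2.0157), jump to mode 0
Mode 0: flow for 0.8158 to horizon, guard not reached → x = (-6.2112)

1 0.4815 1->0
final: 0 -6.2112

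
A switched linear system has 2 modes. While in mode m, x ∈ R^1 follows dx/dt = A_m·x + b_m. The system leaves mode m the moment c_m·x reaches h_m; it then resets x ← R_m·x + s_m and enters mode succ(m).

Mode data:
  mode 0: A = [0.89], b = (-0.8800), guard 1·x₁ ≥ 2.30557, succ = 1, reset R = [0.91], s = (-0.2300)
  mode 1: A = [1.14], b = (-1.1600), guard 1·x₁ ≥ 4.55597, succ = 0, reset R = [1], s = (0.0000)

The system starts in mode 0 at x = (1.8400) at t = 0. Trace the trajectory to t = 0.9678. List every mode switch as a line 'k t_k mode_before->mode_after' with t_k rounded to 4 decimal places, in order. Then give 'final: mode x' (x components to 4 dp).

Mode 0: guard c·x = 2.3056 hit at Δt = 0.4902 (t = 0.4902), x⁻ = (2.3056) → reset → x⁺ = (1.8681), jump to mode 1
Mode 1: flow for 0.4776 to horizon, guard not reached → x = (2.4836)

1 0.4902 0->1
final: 1 2.4836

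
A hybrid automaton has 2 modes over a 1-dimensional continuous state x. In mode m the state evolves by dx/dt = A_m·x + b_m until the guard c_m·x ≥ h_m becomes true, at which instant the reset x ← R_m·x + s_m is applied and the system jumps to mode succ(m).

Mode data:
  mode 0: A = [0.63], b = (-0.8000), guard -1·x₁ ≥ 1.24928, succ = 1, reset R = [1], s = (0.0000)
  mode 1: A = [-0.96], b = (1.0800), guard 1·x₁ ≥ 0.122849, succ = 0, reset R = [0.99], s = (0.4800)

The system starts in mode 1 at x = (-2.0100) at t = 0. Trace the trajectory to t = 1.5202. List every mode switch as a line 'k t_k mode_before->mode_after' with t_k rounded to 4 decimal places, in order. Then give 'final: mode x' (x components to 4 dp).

1 1.1880 1->0
final: 0 0.4461

Mode 1: guard c·x = 0.1228 hit at Δt = 1.1880 (t = 1.1880), x⁻ = (0.1228) → reset → x⁺ = (0.6016), jump to mode 0
Mode 0: flow for 0.3322 to horizon, guard not reached → x = (0.4461)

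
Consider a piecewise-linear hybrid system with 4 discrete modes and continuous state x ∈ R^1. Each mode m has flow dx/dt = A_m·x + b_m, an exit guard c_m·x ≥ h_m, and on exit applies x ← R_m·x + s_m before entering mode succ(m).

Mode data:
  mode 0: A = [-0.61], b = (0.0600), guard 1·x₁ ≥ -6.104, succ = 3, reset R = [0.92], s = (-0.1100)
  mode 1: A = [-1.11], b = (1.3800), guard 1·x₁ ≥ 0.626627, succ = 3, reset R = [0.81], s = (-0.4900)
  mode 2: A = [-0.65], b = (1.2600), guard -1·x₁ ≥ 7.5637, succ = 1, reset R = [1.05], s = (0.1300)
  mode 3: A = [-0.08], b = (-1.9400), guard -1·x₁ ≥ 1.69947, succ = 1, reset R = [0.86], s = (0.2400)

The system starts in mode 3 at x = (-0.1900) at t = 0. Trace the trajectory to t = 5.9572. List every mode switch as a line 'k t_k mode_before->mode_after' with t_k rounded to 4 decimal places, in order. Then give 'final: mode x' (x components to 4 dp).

Mode 3: guard c·x = 1.6995 hit at Δt = 0.8099 (t = 0.8099), x⁻ = (-1.6995) → reset → x⁺ = (-1.2215), jump to mode 1
Mode 1: guard c·x = 0.6266 hit at Δt = 1.2483 (t = 2.0582), x⁻ = (0.6266) → reset → x⁺ = (0.0176), jump to mode 3
Mode 3: guard c·x = 1.6995 hit at Δt = 0.9173 (t = 2.9755), x⁻ = (-1.6995) → reset → x⁺ = (-1.2215), jump to mode 1
Mode 1: guard c·x = 0.6266 hit at Δt = 1.2483 (t = 4.2238), x⁻ = (0.6266) → reset → x⁺ = (0.0176), jump to mode 3
Mode 3: guard c·x = 1.6995 hit at Δt = 0.9173 (t = 5.1411), x⁻ = (-1.6995) → reset → x⁺ = (-1.2215), jump to mode 1
Mode 1: flow for 0.8161 to horizon, guard not reached → x = (0.2470)

1 0.8099 3->1
2 2.0582 1->3
3 2.9755 3->1
4 4.2238 1->3
5 5.1411 3->1
final: 1 0.2470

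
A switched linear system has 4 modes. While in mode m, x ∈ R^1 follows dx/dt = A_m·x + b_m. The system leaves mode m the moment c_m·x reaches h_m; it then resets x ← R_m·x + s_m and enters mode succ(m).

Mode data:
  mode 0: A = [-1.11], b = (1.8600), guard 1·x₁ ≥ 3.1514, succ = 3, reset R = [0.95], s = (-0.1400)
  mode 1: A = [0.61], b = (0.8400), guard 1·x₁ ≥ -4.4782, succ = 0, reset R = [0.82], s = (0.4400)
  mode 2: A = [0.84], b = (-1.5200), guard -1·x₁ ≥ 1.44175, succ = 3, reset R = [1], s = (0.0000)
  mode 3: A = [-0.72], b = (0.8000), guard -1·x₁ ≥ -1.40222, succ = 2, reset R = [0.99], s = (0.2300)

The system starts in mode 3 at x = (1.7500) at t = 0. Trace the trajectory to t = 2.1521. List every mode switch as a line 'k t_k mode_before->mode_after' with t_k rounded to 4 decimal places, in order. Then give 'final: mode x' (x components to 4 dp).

1 1.0917 3->2
final: 2 1.3433

Mode 3: guard c·x = -1.4022 hit at Δt = 1.0917 (t = 1.0917), x⁻ = (1.4022) → reset → x⁺ = (1.6182), jump to mode 2
Mode 2: flow for 1.0604 to horizon, guard not reached → x = (1.3433)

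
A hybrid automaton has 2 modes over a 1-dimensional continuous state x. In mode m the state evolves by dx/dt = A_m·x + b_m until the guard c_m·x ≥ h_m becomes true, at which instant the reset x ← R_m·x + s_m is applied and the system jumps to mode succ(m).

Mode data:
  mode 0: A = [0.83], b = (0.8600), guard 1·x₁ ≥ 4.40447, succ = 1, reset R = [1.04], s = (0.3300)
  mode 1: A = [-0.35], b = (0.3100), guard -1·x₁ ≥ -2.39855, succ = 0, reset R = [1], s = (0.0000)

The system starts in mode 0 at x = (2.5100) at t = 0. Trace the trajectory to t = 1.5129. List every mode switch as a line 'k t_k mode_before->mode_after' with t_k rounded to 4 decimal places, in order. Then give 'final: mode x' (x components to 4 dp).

1 0.5157 0->1
final: 1 3.7248

Mode 0: guard c·x = 4.4045 hit at Δt = 0.5157 (t = 0.5157), x⁻ = (4.4045) → reset → x⁺ = (4.9106), jump to mode 1
Mode 1: flow for 0.9972 to horizon, guard not reached → x = (3.7248)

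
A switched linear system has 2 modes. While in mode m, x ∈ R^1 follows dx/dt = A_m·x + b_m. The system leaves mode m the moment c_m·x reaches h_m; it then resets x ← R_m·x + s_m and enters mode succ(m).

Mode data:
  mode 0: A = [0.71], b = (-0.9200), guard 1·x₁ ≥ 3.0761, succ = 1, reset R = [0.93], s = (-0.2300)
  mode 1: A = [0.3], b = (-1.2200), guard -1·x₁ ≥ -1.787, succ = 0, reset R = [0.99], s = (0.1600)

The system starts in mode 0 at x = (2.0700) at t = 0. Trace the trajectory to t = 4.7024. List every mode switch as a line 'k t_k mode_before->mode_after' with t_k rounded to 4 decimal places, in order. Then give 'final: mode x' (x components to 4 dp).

Mode 0: guard c·x = 3.0761 hit at Δt = 1.1728 (t = 1.1728), x⁻ = (3.0761) → reset → x⁺ = (2.6308), jump to mode 1
Mode 1: guard c·x = -1.7870 hit at Δt = 1.5408 (t = 2.7136), x⁻ = (1.7870) → reset → x⁺ = (1.9291), jump to mode 0
Mode 0: guard c·x = 3.0761 hit at Δt = 1.4557 (t = 4.1693), x⁻ = (3.0761) → reset → x⁺ = (2.6308), jump to mode 1
Mode 1: flow for 0.5331 to horizon, guard not reached → x = (2.3817)

1 1.1728 0->1
2 2.7136 1->0
3 4.1693 0->1
final: 1 2.3817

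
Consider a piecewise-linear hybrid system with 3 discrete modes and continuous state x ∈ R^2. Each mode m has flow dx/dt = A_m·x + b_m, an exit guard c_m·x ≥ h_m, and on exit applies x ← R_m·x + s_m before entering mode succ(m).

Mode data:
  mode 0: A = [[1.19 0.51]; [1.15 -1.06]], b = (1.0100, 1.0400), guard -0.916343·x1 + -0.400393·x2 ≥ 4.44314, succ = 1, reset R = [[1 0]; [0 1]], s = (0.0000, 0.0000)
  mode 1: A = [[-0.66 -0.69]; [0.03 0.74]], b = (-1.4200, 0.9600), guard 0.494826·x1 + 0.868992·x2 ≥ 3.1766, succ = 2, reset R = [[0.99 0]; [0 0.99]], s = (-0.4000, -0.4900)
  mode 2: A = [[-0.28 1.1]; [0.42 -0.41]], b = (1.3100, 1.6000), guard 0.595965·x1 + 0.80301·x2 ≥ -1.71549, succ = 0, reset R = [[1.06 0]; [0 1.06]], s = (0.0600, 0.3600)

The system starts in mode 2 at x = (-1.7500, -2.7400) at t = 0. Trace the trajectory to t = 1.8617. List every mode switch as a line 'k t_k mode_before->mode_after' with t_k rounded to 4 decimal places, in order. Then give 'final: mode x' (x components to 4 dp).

1 1.3026 2->0
final: 0 -2.9941 -1.0038

Mode 2: guard c·x = -1.7155 hit at Δt = 1.3026 (t = 1.3026), x⁻ = (-1.7611, -0.8293) → reset → x⁺ = (-1.8068, -0.5191), jump to mode 0
Mode 0: flow for 0.5591 to horizon, guard not reached → x = (-2.9941, -1.0038)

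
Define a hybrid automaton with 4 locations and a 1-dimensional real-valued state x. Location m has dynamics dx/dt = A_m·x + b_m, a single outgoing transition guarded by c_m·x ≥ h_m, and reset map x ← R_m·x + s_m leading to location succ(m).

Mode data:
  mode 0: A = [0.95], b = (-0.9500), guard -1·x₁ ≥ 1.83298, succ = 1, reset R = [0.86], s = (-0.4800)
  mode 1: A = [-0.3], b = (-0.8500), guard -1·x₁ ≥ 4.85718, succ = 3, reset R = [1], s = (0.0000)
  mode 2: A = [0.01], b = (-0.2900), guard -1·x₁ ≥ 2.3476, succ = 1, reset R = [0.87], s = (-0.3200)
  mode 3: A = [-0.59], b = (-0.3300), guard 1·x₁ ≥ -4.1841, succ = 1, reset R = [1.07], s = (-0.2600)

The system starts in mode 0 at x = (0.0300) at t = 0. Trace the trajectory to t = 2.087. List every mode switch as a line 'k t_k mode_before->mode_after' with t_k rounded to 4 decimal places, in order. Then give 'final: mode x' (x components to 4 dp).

1 1.1282 0->1
final: 1 -2.2506

Mode 0: guard c·x = 1.8330 hit at Δt = 1.1282 (t = 1.1282), x⁻ = (-1.8330) → reset → x⁺ = (-2.0564), jump to mode 1
Mode 1: flow for 0.9588 to horizon, guard not reached → x = (-2.2506)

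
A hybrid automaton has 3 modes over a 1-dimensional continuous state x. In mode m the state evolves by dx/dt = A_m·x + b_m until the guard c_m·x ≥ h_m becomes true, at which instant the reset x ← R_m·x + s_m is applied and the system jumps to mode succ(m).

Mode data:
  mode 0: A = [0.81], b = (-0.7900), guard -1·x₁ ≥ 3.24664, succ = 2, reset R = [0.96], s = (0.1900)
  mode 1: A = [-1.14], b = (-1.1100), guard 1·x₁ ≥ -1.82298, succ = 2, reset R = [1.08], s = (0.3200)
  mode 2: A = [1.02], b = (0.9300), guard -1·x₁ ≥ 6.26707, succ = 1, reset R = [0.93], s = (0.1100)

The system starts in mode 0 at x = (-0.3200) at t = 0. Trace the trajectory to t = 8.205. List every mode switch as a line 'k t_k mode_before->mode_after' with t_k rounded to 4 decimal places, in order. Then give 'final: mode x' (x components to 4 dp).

Mode 0: guard c·x = 3.2466 hit at Δt = 1.4587 (t = 1.4587), x⁻ = (-3.2466) → reset → x⁺ = (-2.9268), jump to mode 2
Mode 2: guard c·x = 6.2671 hit at Δt = 0.9583 (t = 2.4170), x⁻ = (-6.2671) → reset → x⁺ = (-5.7184), jump to mode 1
Mode 1: guard c·x = -1.8230 hit at Δt = 1.5091 (t = 3.9261), x⁻ = (-1.8230) → reset → x⁺ = (-1.6488), jump to mode 2
Mode 2: guard c·x = 6.2671 hit at Δt = 1.9443 (t = 5.8704), x⁻ = (-6.2671) → reset → x⁺ = (-5.7184), jump to mode 1
Mode 1: guard c·x = -1.8230 hit at Δt = 1.5091 (t = 7.3795), x⁻ = (-1.8230) → reset → x⁺ = (-1.6488), jump to mode 2
Mode 2: flow for 0.8255 to horizon, guard not reached → x = (-2.6225)

1 1.4587 0->2
2 2.4170 2->1
3 3.9261 1->2
4 5.8704 2->1
5 7.3795 1->2
final: 2 -2.6225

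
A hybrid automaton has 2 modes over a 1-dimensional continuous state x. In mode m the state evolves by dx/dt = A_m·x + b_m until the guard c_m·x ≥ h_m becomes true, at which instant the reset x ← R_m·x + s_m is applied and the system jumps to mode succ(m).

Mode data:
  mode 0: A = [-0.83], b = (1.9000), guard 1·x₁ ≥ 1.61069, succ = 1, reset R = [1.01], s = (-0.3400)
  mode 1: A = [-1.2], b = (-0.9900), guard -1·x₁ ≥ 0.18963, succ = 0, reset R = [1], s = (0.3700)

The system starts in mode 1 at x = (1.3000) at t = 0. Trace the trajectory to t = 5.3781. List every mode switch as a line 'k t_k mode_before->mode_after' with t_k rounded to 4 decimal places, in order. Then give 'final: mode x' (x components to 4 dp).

1 1.0061 1->0
2 2.3724 0->1
3 3.3733 1->0
4 4.7396 0->1
final: 1 0.1565

Mode 1: guard c·x = 0.1896 hit at Δt = 1.0061 (t = 1.0061), x⁻ = (-0.1896) → reset → x⁺ = (0.1804), jump to mode 0
Mode 0: guard c·x = 1.6107 hit at Δt = 1.3663 (t = 2.3724), x⁻ = (1.6107) → reset → x⁺ = (1.2868), jump to mode 1
Mode 1: guard c·x = 0.1896 hit at Δt = 1.0009 (t = 3.3733), x⁻ = (-0.1896) → reset → x⁺ = (0.1804), jump to mode 0
Mode 0: guard c·x = 1.6107 hit at Δt = 1.3663 (t = 4.7396), x⁻ = (1.6107) → reset → x⁺ = (1.2868), jump to mode 1
Mode 1: flow for 0.6385 to horizon, guard not reached → x = (0.1565)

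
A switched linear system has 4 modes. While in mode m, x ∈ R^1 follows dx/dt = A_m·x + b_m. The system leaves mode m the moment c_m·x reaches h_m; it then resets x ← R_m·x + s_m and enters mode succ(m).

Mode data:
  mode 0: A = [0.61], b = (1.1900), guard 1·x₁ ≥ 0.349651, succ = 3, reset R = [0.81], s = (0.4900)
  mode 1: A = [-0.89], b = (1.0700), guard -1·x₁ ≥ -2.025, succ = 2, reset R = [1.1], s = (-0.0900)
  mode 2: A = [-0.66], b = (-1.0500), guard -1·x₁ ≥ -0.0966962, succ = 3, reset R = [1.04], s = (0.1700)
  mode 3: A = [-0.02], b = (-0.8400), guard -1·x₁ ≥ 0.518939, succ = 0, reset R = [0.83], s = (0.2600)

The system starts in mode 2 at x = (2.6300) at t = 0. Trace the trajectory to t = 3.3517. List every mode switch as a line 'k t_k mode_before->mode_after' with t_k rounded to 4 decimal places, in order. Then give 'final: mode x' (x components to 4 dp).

Mode 2: guard c·x = -0.0967 hit at Δt = 1.3890 (t = 1.3890), x⁻ = (0.0967) → reset → x⁺ = (0.2706), jump to mode 3
Mode 3: guard c·x = 0.5189 hit at Δt = 0.9427 (t = 2.3317), x⁻ = (-0.5189) → reset → x⁺ = (-0.1707), jump to mode 0
Mode 0: guard c·x = 0.3497 hit at Δt = 0.4204 (t = 2.7521), x⁻ = (0.3497) → reset → x⁺ = (0.7732), jump to mode 3
Mode 3: flow for 0.5996 to horizon, guard not reached → x = (0.2633)

1 1.3890 2->3
2 2.3317 3->0
3 2.7521 0->3
final: 3 0.2633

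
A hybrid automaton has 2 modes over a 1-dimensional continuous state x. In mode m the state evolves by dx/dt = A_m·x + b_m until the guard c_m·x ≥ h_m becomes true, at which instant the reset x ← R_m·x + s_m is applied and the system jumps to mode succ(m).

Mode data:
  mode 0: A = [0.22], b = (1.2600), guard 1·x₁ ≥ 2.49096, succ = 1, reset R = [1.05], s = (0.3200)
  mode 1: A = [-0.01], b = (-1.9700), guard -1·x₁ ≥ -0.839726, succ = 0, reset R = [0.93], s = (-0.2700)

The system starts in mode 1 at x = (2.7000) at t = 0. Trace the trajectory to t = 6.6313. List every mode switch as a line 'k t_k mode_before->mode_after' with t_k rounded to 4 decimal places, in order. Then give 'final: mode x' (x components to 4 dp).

Mode 1: guard c·x = -0.8397 hit at Δt = 0.9359 (t = 0.9359), x⁻ = (0.8397) → reset → x⁺ = (0.5109), jump to mode 0
Mode 0: guard c·x = 2.4910 hit at Δt = 1.2530 (t = 2.1889), x⁻ = (2.4910) → reset → x⁺ = (2.9355), jump to mode 1
Mode 1: guard c·x = -0.8397 hit at Δt = 1.0538 (t = 3.2427), x⁻ = (0.8397) → reset → x⁺ = (0.5109), jump to mode 0
Mode 0: guard c·x = 2.4910 hit at Δt = 1.2530 (t = 4.4957), x⁻ = (2.4910) → reset → x⁺ = (2.9355), jump to mode 1
Mode 1: guard c·x = -0.8397 hit at Δt = 1.0538 (t = 5.5494), x⁻ = (0.8397) → reset → x⁺ = (0.5109), jump to mode 0
Mode 0: flow for 1.0819 to horizon, guard not reached → x = (2.1873)

1 0.9359 1->0
2 2.1889 0->1
3 3.2427 1->0
4 4.4957 0->1
5 5.5494 1->0
final: 0 2.1873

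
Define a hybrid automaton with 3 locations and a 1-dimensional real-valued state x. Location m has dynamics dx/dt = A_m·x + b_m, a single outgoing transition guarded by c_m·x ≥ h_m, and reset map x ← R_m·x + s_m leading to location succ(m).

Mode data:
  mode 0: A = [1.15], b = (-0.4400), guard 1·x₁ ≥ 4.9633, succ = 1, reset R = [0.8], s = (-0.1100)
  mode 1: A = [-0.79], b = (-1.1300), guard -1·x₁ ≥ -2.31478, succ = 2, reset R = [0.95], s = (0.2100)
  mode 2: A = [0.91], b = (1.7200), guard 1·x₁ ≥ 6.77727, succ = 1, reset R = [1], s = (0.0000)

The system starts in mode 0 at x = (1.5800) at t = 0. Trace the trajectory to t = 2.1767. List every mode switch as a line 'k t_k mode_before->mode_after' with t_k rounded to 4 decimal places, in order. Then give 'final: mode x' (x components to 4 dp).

1 1.1667 0->1
2 1.6041 1->2
final: 2 5.3489

Mode 0: guard c·x = 4.9633 hit at Δt = 1.1667 (t = 1.1667), x⁻ = (4.9633) → reset → x⁺ = (3.8606), jump to mode 1
Mode 1: guard c·x = -2.3148 hit at Δt = 0.4374 (t = 1.6041), x⁻ = (2.3148) → reset → x⁺ = (2.4090), jump to mode 2
Mode 2: flow for 0.5726 to horizon, guard not reached → x = (5.3489)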